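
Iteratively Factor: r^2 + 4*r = (r)*(r + 4)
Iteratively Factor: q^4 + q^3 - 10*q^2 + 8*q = (q - 1)*(q^3 + 2*q^2 - 8*q) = (q - 1)*(q + 4)*(q^2 - 2*q) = q*(q - 1)*(q + 4)*(q - 2)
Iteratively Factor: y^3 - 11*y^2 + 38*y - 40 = (y - 4)*(y^2 - 7*y + 10) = (y - 5)*(y - 4)*(y - 2)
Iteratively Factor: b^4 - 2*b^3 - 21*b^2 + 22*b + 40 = (b + 1)*(b^3 - 3*b^2 - 18*b + 40) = (b - 2)*(b + 1)*(b^2 - b - 20) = (b - 2)*(b + 1)*(b + 4)*(b - 5)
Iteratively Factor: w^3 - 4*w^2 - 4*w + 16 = (w - 4)*(w^2 - 4) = (w - 4)*(w - 2)*(w + 2)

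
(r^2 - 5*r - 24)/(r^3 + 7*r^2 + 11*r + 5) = (r^2 - 5*r - 24)/(r^3 + 7*r^2 + 11*r + 5)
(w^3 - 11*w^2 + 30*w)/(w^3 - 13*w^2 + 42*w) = (w - 5)/(w - 7)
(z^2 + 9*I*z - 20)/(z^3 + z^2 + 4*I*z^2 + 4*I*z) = (z + 5*I)/(z*(z + 1))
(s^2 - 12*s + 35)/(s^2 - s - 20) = (s - 7)/(s + 4)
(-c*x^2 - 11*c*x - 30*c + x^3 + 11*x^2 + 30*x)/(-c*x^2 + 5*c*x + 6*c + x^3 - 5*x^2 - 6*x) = (x^2 + 11*x + 30)/(x^2 - 5*x - 6)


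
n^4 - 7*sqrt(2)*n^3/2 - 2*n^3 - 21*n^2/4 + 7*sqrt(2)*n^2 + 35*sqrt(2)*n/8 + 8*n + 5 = (n - 5/2)*(n + 1/2)*(n - 4*sqrt(2))*(n + sqrt(2)/2)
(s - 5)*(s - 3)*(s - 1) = s^3 - 9*s^2 + 23*s - 15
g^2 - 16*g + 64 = (g - 8)^2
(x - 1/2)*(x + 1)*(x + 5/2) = x^3 + 3*x^2 + 3*x/4 - 5/4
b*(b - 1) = b^2 - b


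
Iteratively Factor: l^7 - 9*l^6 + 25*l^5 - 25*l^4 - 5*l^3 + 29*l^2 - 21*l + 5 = (l - 1)*(l^6 - 8*l^5 + 17*l^4 - 8*l^3 - 13*l^2 + 16*l - 5) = (l - 1)*(l + 1)*(l^5 - 9*l^4 + 26*l^3 - 34*l^2 + 21*l - 5) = (l - 1)^2*(l + 1)*(l^4 - 8*l^3 + 18*l^2 - 16*l + 5) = (l - 1)^3*(l + 1)*(l^3 - 7*l^2 + 11*l - 5) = (l - 5)*(l - 1)^3*(l + 1)*(l^2 - 2*l + 1) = (l - 5)*(l - 1)^4*(l + 1)*(l - 1)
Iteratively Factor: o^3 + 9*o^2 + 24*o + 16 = (o + 4)*(o^2 + 5*o + 4) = (o + 4)^2*(o + 1)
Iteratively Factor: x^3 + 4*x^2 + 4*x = (x + 2)*(x^2 + 2*x) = x*(x + 2)*(x + 2)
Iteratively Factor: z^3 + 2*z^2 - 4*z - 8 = (z + 2)*(z^2 - 4) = (z + 2)^2*(z - 2)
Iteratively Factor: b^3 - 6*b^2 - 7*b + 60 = (b + 3)*(b^2 - 9*b + 20) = (b - 5)*(b + 3)*(b - 4)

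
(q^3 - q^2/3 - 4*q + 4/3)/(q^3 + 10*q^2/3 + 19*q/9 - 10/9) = 3*(q - 2)/(3*q + 5)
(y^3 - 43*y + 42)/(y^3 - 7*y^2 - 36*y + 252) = (y^2 + 6*y - 7)/(y^2 - y - 42)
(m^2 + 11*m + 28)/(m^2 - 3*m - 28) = (m + 7)/(m - 7)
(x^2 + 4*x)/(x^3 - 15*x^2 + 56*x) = (x + 4)/(x^2 - 15*x + 56)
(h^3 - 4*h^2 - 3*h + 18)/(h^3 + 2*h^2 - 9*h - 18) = (h - 3)/(h + 3)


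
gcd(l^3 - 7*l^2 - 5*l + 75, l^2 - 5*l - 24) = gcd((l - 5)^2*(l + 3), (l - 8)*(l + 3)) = l + 3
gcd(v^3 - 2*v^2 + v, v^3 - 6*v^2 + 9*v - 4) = v^2 - 2*v + 1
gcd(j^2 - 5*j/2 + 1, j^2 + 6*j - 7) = 1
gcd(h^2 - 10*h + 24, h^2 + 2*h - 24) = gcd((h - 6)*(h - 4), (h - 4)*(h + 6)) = h - 4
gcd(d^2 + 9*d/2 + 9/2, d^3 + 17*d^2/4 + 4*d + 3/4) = d + 3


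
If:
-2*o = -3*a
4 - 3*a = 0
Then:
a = 4/3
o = 2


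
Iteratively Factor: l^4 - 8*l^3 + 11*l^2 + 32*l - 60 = (l - 2)*(l^3 - 6*l^2 - l + 30) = (l - 5)*(l - 2)*(l^2 - l - 6) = (l - 5)*(l - 3)*(l - 2)*(l + 2)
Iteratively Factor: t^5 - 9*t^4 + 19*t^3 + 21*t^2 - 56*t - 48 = (t - 4)*(t^4 - 5*t^3 - t^2 + 17*t + 12) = (t - 4)*(t + 1)*(t^3 - 6*t^2 + 5*t + 12) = (t - 4)*(t + 1)^2*(t^2 - 7*t + 12) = (t - 4)^2*(t + 1)^2*(t - 3)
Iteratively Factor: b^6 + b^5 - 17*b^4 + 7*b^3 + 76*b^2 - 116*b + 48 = (b - 2)*(b^5 + 3*b^4 - 11*b^3 - 15*b^2 + 46*b - 24) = (b - 2)^2*(b^4 + 5*b^3 - b^2 - 17*b + 12) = (b - 2)^2*(b - 1)*(b^3 + 6*b^2 + 5*b - 12) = (b - 2)^2*(b - 1)*(b + 4)*(b^2 + 2*b - 3) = (b - 2)^2*(b - 1)^2*(b + 4)*(b + 3)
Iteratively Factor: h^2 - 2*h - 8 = (h + 2)*(h - 4)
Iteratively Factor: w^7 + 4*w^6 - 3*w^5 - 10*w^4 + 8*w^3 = (w)*(w^6 + 4*w^5 - 3*w^4 - 10*w^3 + 8*w^2) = w*(w - 1)*(w^5 + 5*w^4 + 2*w^3 - 8*w^2) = w*(w - 1)^2*(w^4 + 6*w^3 + 8*w^2) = w^2*(w - 1)^2*(w^3 + 6*w^2 + 8*w) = w^3*(w - 1)^2*(w^2 + 6*w + 8) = w^3*(w - 1)^2*(w + 4)*(w + 2)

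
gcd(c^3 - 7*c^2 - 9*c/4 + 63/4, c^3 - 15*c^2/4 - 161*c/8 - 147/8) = c^2 - 11*c/2 - 21/2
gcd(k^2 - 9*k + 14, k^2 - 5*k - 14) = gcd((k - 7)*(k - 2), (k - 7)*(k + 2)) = k - 7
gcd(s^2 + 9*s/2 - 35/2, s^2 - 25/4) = s - 5/2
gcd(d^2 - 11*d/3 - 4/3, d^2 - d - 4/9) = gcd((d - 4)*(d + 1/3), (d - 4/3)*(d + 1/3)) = d + 1/3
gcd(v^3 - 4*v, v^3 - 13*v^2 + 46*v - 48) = v - 2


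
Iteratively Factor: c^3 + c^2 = (c + 1)*(c^2) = c*(c + 1)*(c)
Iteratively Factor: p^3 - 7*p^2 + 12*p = (p - 3)*(p^2 - 4*p) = (p - 4)*(p - 3)*(p)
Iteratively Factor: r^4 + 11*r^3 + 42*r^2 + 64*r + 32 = (r + 2)*(r^3 + 9*r^2 + 24*r + 16) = (r + 2)*(r + 4)*(r^2 + 5*r + 4) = (r + 1)*(r + 2)*(r + 4)*(r + 4)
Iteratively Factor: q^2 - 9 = (q - 3)*(q + 3)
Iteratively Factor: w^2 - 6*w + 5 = (w - 1)*(w - 5)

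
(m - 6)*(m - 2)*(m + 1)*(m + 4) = m^4 - 3*m^3 - 24*m^2 + 28*m + 48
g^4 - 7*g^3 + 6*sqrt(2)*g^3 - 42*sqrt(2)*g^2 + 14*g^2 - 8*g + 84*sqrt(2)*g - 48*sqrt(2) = (g - 4)*(g - 2)*(g - 1)*(g + 6*sqrt(2))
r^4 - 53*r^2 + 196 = (r - 7)*(r - 2)*(r + 2)*(r + 7)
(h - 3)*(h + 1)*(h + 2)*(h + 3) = h^4 + 3*h^3 - 7*h^2 - 27*h - 18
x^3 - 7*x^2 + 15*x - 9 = (x - 3)^2*(x - 1)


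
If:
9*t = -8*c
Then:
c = -9*t/8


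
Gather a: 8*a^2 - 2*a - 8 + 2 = 8*a^2 - 2*a - 6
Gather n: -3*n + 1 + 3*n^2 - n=3*n^2 - 4*n + 1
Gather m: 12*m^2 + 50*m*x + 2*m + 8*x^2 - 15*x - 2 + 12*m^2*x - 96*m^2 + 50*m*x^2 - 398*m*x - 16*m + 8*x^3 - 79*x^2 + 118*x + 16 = m^2*(12*x - 84) + m*(50*x^2 - 348*x - 14) + 8*x^3 - 71*x^2 + 103*x + 14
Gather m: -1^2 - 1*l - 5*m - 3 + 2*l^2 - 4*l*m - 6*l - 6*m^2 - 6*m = 2*l^2 - 7*l - 6*m^2 + m*(-4*l - 11) - 4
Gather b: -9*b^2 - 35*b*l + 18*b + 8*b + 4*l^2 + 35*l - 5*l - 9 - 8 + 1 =-9*b^2 + b*(26 - 35*l) + 4*l^2 + 30*l - 16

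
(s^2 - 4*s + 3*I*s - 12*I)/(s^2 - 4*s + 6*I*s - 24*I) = (s + 3*I)/(s + 6*I)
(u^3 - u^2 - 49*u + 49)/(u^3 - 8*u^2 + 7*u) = (u + 7)/u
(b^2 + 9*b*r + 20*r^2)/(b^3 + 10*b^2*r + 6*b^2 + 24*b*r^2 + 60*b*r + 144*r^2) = (b + 5*r)/(b^2 + 6*b*r + 6*b + 36*r)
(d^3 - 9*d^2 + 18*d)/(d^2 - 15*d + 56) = d*(d^2 - 9*d + 18)/(d^2 - 15*d + 56)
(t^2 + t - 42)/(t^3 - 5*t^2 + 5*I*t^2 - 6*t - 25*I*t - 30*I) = (t + 7)/(t^2 + t*(1 + 5*I) + 5*I)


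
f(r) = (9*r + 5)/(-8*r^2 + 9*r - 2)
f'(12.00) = 0.01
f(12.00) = -0.11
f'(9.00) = 0.02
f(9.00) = -0.15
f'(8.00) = 0.03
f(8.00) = -0.17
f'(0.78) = 1850.48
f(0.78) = 78.66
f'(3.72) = 0.20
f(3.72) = -0.49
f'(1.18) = 20.74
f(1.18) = -6.20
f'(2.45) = 0.72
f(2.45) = -0.97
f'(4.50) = 0.12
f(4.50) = -0.37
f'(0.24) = -438.25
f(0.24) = -23.80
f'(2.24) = 0.99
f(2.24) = -1.14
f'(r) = (9*r + 5)*(16*r - 9)/(-8*r^2 + 9*r - 2)^2 + 9/(-8*r^2 + 9*r - 2)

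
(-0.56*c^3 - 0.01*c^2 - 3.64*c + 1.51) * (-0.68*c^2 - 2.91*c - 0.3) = 0.3808*c^5 + 1.6364*c^4 + 2.6723*c^3 + 9.5686*c^2 - 3.3021*c - 0.453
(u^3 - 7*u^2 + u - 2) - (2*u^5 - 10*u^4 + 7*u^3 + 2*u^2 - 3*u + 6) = -2*u^5 + 10*u^4 - 6*u^3 - 9*u^2 + 4*u - 8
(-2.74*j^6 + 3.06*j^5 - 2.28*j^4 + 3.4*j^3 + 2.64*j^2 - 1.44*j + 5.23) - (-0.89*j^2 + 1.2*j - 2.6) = -2.74*j^6 + 3.06*j^5 - 2.28*j^4 + 3.4*j^3 + 3.53*j^2 - 2.64*j + 7.83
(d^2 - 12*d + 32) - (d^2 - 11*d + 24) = 8 - d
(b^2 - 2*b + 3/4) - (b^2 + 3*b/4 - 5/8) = 11/8 - 11*b/4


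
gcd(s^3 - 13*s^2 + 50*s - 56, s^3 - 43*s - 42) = s - 7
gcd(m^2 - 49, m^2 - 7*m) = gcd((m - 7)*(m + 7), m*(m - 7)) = m - 7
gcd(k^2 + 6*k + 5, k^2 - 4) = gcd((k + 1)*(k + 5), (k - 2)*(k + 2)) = 1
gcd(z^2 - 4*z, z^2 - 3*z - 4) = z - 4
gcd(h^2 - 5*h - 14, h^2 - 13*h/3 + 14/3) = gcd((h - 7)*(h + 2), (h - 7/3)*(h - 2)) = 1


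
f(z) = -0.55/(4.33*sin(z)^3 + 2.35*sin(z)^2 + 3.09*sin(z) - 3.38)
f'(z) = -0.55*(-12.99*sin(z)^2*cos(z) - 4.7*sin(z)*cos(z) - 3.09*cos(z))/(4.33*sin(z)^3 + 2.35*sin(z)^2 + 3.09*sin(z) - 3.38)^2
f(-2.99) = 0.14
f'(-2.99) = -0.10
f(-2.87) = 0.13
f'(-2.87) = -0.09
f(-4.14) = -0.16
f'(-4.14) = -0.41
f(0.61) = 22.38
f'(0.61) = 7498.71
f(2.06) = -0.13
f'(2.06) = -0.26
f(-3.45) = 0.26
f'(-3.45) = -0.68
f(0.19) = 0.20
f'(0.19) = 0.33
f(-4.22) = -0.13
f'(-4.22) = -0.26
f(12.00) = 0.11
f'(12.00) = 0.08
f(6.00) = 0.13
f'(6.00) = 0.09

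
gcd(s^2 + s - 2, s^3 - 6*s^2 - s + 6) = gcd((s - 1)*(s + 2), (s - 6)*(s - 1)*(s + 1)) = s - 1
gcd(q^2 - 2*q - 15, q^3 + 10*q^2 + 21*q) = q + 3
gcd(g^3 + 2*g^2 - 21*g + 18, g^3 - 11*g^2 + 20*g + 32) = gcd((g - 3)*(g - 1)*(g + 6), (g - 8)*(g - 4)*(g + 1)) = 1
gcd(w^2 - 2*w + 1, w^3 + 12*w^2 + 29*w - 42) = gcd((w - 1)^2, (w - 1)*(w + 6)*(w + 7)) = w - 1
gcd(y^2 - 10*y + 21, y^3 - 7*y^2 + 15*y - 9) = y - 3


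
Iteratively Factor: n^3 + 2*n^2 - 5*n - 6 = (n + 3)*(n^2 - n - 2) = (n - 2)*(n + 3)*(n + 1)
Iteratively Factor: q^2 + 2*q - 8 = (q + 4)*(q - 2)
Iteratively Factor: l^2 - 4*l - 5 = (l - 5)*(l + 1)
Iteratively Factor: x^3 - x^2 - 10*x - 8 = (x - 4)*(x^2 + 3*x + 2) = (x - 4)*(x + 1)*(x + 2)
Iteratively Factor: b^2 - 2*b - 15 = (b - 5)*(b + 3)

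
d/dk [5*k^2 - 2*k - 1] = 10*k - 2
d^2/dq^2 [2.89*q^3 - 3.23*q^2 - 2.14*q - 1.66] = 17.34*q - 6.46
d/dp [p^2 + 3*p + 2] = 2*p + 3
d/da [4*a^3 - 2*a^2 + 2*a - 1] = 12*a^2 - 4*a + 2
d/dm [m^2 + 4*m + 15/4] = 2*m + 4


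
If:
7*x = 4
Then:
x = 4/7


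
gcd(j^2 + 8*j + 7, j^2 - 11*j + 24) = 1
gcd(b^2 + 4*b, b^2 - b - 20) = b + 4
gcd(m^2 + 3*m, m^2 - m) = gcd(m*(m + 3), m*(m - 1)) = m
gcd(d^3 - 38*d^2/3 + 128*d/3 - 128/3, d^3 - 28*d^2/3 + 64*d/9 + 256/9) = d^2 - 32*d/3 + 64/3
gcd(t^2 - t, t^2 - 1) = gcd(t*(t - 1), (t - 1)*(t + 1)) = t - 1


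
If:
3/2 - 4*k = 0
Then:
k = 3/8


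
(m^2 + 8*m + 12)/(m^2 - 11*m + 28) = (m^2 + 8*m + 12)/(m^2 - 11*m + 28)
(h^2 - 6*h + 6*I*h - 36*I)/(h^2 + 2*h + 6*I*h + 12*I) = (h - 6)/(h + 2)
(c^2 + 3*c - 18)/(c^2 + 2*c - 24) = (c - 3)/(c - 4)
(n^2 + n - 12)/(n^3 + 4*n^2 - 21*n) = (n + 4)/(n*(n + 7))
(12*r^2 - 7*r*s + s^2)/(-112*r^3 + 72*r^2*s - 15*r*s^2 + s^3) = (-3*r + s)/(28*r^2 - 11*r*s + s^2)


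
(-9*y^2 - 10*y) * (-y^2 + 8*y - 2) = 9*y^4 - 62*y^3 - 62*y^2 + 20*y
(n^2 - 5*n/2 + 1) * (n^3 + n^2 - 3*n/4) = n^5 - 3*n^4/2 - 9*n^3/4 + 23*n^2/8 - 3*n/4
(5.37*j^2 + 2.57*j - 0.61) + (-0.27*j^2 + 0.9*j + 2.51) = 5.1*j^2 + 3.47*j + 1.9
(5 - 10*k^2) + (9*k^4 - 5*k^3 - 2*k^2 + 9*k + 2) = 9*k^4 - 5*k^3 - 12*k^2 + 9*k + 7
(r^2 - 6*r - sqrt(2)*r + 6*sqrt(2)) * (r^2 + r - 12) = r^4 - 5*r^3 - sqrt(2)*r^3 - 18*r^2 + 5*sqrt(2)*r^2 + 18*sqrt(2)*r + 72*r - 72*sqrt(2)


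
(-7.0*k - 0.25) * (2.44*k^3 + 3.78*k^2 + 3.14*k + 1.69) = -17.08*k^4 - 27.07*k^3 - 22.925*k^2 - 12.615*k - 0.4225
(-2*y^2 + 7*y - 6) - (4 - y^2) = -y^2 + 7*y - 10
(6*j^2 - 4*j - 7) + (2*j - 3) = 6*j^2 - 2*j - 10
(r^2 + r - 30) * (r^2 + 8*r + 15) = r^4 + 9*r^3 - 7*r^2 - 225*r - 450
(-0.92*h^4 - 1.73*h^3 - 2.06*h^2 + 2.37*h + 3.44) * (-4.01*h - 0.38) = 3.6892*h^5 + 7.2869*h^4 + 8.918*h^3 - 8.7209*h^2 - 14.695*h - 1.3072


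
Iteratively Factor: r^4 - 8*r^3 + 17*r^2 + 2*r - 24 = (r - 3)*(r^3 - 5*r^2 + 2*r + 8) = (r - 4)*(r - 3)*(r^2 - r - 2) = (r - 4)*(r - 3)*(r - 2)*(r + 1)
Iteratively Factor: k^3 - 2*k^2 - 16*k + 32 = (k - 4)*(k^2 + 2*k - 8) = (k - 4)*(k - 2)*(k + 4)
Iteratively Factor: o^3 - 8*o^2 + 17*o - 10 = (o - 2)*(o^2 - 6*o + 5) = (o - 2)*(o - 1)*(o - 5)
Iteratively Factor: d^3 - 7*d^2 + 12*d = (d - 3)*(d^2 - 4*d) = (d - 4)*(d - 3)*(d)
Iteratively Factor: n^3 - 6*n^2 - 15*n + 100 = (n - 5)*(n^2 - n - 20) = (n - 5)*(n + 4)*(n - 5)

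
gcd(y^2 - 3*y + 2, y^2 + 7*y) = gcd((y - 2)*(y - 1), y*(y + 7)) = 1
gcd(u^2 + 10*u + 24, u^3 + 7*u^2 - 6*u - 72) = u^2 + 10*u + 24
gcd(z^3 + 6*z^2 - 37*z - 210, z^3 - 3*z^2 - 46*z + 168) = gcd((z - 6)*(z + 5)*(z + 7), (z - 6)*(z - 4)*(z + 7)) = z^2 + z - 42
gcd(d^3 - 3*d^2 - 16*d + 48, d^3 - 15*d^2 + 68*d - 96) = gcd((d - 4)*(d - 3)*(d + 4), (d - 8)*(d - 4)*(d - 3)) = d^2 - 7*d + 12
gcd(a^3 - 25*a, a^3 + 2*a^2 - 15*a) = a^2 + 5*a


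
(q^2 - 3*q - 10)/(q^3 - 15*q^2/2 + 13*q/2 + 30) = 2*(q + 2)/(2*q^2 - 5*q - 12)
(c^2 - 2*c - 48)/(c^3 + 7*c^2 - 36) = (c - 8)/(c^2 + c - 6)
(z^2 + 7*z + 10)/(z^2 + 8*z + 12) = (z + 5)/(z + 6)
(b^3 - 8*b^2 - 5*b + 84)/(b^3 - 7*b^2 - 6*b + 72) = (b - 7)/(b - 6)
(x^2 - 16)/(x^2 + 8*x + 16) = (x - 4)/(x + 4)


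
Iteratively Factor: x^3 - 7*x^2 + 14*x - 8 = (x - 4)*(x^2 - 3*x + 2) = (x - 4)*(x - 1)*(x - 2)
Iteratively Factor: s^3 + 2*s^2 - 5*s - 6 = (s + 1)*(s^2 + s - 6) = (s - 2)*(s + 1)*(s + 3)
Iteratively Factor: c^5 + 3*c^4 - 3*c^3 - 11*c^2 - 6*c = (c + 1)*(c^4 + 2*c^3 - 5*c^2 - 6*c) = (c + 1)^2*(c^3 + c^2 - 6*c) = (c + 1)^2*(c + 3)*(c^2 - 2*c) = (c - 2)*(c + 1)^2*(c + 3)*(c)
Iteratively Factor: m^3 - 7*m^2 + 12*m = (m)*(m^2 - 7*m + 12) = m*(m - 4)*(m - 3)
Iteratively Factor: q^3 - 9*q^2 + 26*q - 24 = (q - 2)*(q^2 - 7*q + 12) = (q - 4)*(q - 2)*(q - 3)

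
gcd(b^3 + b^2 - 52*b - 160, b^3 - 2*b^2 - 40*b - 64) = b^2 - 4*b - 32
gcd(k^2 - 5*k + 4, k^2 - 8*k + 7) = k - 1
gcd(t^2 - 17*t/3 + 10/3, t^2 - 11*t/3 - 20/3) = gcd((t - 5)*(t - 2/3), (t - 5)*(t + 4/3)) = t - 5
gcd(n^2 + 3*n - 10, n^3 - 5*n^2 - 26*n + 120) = n + 5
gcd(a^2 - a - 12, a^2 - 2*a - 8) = a - 4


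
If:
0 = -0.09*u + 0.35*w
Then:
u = 3.88888888888889*w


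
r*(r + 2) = r^2 + 2*r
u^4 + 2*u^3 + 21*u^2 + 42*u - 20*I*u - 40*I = (u + 2)*(u - 4*I)*(u - I)*(u + 5*I)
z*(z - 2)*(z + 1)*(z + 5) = z^4 + 4*z^3 - 7*z^2 - 10*z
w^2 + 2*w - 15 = (w - 3)*(w + 5)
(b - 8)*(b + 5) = b^2 - 3*b - 40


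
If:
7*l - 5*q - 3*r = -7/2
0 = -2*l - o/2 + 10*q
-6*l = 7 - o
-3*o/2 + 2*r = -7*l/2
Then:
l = -56/15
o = -77/5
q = -91/60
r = -301/60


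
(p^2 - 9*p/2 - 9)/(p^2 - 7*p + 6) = (p + 3/2)/(p - 1)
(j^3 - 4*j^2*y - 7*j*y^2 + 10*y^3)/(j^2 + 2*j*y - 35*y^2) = (j^2 + j*y - 2*y^2)/(j + 7*y)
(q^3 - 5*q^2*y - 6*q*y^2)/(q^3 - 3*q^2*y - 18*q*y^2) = (q + y)/(q + 3*y)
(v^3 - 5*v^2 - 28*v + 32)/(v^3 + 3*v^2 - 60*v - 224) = (v - 1)/(v + 7)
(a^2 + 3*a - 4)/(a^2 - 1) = (a + 4)/(a + 1)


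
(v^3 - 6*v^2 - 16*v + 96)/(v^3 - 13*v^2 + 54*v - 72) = (v + 4)/(v - 3)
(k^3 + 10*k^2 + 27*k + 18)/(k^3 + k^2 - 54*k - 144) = (k + 1)/(k - 8)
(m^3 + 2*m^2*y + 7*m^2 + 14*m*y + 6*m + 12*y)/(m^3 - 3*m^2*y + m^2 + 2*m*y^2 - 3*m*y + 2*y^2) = (m^2 + 2*m*y + 6*m + 12*y)/(m^2 - 3*m*y + 2*y^2)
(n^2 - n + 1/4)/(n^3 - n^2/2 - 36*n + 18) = (n - 1/2)/(n^2 - 36)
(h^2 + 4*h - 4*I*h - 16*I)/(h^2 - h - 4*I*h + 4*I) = (h + 4)/(h - 1)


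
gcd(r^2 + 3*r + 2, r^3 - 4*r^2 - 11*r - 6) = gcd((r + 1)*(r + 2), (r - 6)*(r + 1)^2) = r + 1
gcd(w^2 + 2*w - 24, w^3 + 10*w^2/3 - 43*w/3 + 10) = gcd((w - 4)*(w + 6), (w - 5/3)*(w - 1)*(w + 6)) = w + 6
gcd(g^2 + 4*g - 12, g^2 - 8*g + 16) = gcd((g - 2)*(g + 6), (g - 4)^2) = 1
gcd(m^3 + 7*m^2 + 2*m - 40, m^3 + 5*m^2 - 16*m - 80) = m^2 + 9*m + 20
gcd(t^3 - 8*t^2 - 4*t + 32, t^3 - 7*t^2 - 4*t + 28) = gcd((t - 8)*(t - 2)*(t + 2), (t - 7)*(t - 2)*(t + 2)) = t^2 - 4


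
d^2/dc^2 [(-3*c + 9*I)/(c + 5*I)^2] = 6*(-c + 19*I)/(c + 5*I)^4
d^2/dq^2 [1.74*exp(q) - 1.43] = 1.74*exp(q)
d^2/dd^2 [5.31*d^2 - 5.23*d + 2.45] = 10.6200000000000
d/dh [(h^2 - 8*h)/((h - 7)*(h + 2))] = (3*h^2 - 28*h + 112)/(h^4 - 10*h^3 - 3*h^2 + 140*h + 196)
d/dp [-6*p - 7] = -6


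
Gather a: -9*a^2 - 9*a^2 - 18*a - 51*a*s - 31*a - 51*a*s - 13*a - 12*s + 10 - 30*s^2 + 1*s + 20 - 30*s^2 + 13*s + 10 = -18*a^2 + a*(-102*s - 62) - 60*s^2 + 2*s + 40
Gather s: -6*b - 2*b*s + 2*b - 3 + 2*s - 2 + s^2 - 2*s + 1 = -2*b*s - 4*b + s^2 - 4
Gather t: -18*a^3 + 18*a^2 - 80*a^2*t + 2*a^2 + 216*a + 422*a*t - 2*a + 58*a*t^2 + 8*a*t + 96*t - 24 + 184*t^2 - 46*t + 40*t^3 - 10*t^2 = -18*a^3 + 20*a^2 + 214*a + 40*t^3 + t^2*(58*a + 174) + t*(-80*a^2 + 430*a + 50) - 24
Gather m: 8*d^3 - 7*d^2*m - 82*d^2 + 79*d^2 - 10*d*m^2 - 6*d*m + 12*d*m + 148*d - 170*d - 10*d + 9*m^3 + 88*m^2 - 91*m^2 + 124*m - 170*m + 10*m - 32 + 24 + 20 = 8*d^3 - 3*d^2 - 32*d + 9*m^3 + m^2*(-10*d - 3) + m*(-7*d^2 + 6*d - 36) + 12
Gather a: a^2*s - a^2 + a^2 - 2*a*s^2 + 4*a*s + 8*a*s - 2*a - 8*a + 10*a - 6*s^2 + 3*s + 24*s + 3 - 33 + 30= a^2*s + a*(-2*s^2 + 12*s) - 6*s^2 + 27*s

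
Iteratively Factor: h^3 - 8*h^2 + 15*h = (h - 3)*(h^2 - 5*h) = (h - 5)*(h - 3)*(h)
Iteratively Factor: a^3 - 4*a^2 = (a)*(a^2 - 4*a) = a^2*(a - 4)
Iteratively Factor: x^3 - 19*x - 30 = (x + 3)*(x^2 - 3*x - 10) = (x + 2)*(x + 3)*(x - 5)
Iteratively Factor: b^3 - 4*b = (b + 2)*(b^2 - 2*b) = (b - 2)*(b + 2)*(b)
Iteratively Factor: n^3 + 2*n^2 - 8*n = (n - 2)*(n^2 + 4*n) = (n - 2)*(n + 4)*(n)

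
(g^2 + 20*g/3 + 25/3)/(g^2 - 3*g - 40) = (g + 5/3)/(g - 8)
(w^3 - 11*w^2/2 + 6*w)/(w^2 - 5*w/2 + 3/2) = w*(w - 4)/(w - 1)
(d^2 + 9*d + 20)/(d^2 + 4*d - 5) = (d + 4)/(d - 1)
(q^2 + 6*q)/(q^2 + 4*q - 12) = q/(q - 2)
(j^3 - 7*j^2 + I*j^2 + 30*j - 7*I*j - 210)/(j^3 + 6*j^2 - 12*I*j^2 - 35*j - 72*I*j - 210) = (j^2 + j*(-7 + 6*I) - 42*I)/(j^2 + j*(6 - 7*I) - 42*I)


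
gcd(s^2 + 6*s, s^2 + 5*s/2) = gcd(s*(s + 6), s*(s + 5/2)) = s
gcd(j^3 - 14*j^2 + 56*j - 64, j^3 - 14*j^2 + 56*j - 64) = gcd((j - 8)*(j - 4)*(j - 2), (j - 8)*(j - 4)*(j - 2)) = j^3 - 14*j^2 + 56*j - 64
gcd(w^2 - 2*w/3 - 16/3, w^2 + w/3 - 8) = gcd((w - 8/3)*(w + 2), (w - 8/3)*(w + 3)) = w - 8/3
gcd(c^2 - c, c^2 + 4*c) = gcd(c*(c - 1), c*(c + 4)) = c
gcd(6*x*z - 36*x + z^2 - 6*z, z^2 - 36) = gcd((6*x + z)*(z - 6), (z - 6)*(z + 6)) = z - 6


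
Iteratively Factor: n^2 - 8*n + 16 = (n - 4)*(n - 4)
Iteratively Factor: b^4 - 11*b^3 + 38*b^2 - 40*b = (b - 4)*(b^3 - 7*b^2 + 10*b) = b*(b - 4)*(b^2 - 7*b + 10) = b*(b - 4)*(b - 2)*(b - 5)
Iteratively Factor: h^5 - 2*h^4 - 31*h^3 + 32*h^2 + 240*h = (h + 3)*(h^4 - 5*h^3 - 16*h^2 + 80*h) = (h - 5)*(h + 3)*(h^3 - 16*h) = h*(h - 5)*(h + 3)*(h^2 - 16) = h*(h - 5)*(h - 4)*(h + 3)*(h + 4)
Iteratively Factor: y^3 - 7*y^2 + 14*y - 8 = (y - 2)*(y^2 - 5*y + 4) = (y - 4)*(y - 2)*(y - 1)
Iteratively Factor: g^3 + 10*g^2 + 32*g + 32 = (g + 4)*(g^2 + 6*g + 8) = (g + 4)^2*(g + 2)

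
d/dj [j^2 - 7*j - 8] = 2*j - 7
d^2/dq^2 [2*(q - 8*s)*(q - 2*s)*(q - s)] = 12*q - 44*s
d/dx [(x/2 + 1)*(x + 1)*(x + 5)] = 3*x^2/2 + 8*x + 17/2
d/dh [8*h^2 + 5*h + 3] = 16*h + 5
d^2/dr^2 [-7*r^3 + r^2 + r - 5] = 2 - 42*r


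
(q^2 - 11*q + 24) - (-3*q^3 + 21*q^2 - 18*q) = 3*q^3 - 20*q^2 + 7*q + 24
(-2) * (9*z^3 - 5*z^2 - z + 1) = -18*z^3 + 10*z^2 + 2*z - 2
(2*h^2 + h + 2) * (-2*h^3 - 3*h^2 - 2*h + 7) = -4*h^5 - 8*h^4 - 11*h^3 + 6*h^2 + 3*h + 14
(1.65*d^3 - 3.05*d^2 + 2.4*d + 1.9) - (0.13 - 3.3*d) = 1.65*d^3 - 3.05*d^2 + 5.7*d + 1.77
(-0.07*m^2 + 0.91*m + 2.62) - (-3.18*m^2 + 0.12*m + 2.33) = 3.11*m^2 + 0.79*m + 0.29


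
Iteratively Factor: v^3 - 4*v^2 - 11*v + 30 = (v + 3)*(v^2 - 7*v + 10) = (v - 2)*(v + 3)*(v - 5)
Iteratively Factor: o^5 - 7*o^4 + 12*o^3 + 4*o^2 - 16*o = (o - 2)*(o^4 - 5*o^3 + 2*o^2 + 8*o) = (o - 2)^2*(o^3 - 3*o^2 - 4*o) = (o - 4)*(o - 2)^2*(o^2 + o) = (o - 4)*(o - 2)^2*(o + 1)*(o)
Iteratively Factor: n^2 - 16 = (n + 4)*(n - 4)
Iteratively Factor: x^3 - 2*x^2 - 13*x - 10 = (x + 2)*(x^2 - 4*x - 5) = (x - 5)*(x + 2)*(x + 1)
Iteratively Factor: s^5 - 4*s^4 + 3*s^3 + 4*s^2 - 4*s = (s - 2)*(s^4 - 2*s^3 - s^2 + 2*s) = (s - 2)*(s - 1)*(s^3 - s^2 - 2*s) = (s - 2)^2*(s - 1)*(s^2 + s) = s*(s - 2)^2*(s - 1)*(s + 1)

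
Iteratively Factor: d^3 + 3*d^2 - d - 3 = (d + 3)*(d^2 - 1) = (d - 1)*(d + 3)*(d + 1)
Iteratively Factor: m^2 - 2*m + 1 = (m - 1)*(m - 1)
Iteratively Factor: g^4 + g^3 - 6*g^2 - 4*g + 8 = (g + 2)*(g^3 - g^2 - 4*g + 4) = (g - 1)*(g + 2)*(g^2 - 4) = (g - 1)*(g + 2)^2*(g - 2)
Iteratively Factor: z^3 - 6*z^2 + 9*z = (z - 3)*(z^2 - 3*z) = (z - 3)^2*(z)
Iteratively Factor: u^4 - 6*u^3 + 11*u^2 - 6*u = (u - 1)*(u^3 - 5*u^2 + 6*u) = u*(u - 1)*(u^2 - 5*u + 6) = u*(u - 2)*(u - 1)*(u - 3)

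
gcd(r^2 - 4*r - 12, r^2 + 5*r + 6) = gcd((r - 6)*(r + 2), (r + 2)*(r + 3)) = r + 2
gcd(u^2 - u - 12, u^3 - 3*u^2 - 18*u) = u + 3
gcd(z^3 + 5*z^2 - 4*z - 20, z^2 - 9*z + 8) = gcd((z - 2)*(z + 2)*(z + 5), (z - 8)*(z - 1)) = 1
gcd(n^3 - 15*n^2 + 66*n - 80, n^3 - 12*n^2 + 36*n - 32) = n^2 - 10*n + 16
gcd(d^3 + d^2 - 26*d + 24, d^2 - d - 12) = d - 4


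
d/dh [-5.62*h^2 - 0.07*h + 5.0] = -11.24*h - 0.07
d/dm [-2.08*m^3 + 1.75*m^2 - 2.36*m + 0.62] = -6.24*m^2 + 3.5*m - 2.36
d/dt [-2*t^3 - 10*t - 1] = -6*t^2 - 10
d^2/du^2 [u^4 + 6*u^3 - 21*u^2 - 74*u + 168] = 12*u^2 + 36*u - 42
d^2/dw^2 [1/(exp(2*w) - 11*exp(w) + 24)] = ((11 - 4*exp(w))*(exp(2*w) - 11*exp(w) + 24) + 2*(2*exp(w) - 11)^2*exp(w))*exp(w)/(exp(2*w) - 11*exp(w) + 24)^3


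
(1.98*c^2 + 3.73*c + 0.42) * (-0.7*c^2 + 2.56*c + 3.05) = -1.386*c^4 + 2.4578*c^3 + 15.2938*c^2 + 12.4517*c + 1.281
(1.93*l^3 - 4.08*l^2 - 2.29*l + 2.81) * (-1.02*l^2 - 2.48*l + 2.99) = -1.9686*l^5 - 0.6248*l^4 + 18.2249*l^3 - 9.3862*l^2 - 13.8159*l + 8.4019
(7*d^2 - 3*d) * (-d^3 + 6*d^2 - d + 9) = -7*d^5 + 45*d^4 - 25*d^3 + 66*d^2 - 27*d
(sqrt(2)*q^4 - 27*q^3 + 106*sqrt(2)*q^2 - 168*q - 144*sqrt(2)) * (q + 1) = sqrt(2)*q^5 - 27*q^4 + sqrt(2)*q^4 - 27*q^3 + 106*sqrt(2)*q^3 - 168*q^2 + 106*sqrt(2)*q^2 - 144*sqrt(2)*q - 168*q - 144*sqrt(2)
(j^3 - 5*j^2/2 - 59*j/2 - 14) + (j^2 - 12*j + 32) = j^3 - 3*j^2/2 - 83*j/2 + 18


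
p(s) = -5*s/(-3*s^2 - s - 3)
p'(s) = -5*s*(6*s + 1)/(-3*s^2 - s - 3)^2 - 5/(-3*s^2 - s - 3) = 15*(1 - s^2)/(9*s^4 + 6*s^3 + 19*s^2 + 6*s + 9)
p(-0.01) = -0.02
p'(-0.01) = 1.68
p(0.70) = 0.68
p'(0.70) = 0.29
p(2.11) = 0.57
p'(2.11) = -0.15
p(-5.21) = -0.33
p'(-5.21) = -0.06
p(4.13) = 0.35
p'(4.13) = -0.07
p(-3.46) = -0.49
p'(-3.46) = -0.13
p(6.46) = 0.24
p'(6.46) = -0.03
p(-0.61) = -0.87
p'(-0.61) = 0.77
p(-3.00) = -0.56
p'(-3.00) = -0.16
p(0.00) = 0.00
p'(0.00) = 1.67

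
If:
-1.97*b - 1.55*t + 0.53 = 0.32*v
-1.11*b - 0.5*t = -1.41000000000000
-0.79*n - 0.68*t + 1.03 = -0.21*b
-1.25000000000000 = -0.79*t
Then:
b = 0.56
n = 0.09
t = 1.58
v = -9.44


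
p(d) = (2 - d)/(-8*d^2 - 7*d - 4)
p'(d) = (2 - d)*(16*d + 7)/(-8*d^2 - 7*d - 4)^2 - 1/(-8*d^2 - 7*d - 4) = (8*d^2 + 7*d - (d - 2)*(16*d + 7) + 4)/(8*d^2 + 7*d + 4)^2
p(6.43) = 0.01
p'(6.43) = -0.00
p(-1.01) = -0.59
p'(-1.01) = -0.87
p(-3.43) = -0.07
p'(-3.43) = -0.03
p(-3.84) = -0.06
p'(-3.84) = -0.02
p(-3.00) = -0.09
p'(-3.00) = -0.05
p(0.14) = -0.36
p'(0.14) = 0.85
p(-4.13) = -0.05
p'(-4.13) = -0.02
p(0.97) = -0.06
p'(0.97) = 0.12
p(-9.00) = -0.02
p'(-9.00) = 0.00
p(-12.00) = -0.01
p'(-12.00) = 0.00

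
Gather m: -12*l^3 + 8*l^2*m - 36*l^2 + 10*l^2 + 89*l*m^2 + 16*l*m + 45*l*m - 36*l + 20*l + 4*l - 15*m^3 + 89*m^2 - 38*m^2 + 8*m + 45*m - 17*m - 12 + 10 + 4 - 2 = -12*l^3 - 26*l^2 - 12*l - 15*m^3 + m^2*(89*l + 51) + m*(8*l^2 + 61*l + 36)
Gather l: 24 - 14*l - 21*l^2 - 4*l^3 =-4*l^3 - 21*l^2 - 14*l + 24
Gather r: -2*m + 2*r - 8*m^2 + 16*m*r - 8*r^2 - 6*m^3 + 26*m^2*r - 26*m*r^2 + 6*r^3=-6*m^3 - 8*m^2 - 2*m + 6*r^3 + r^2*(-26*m - 8) + r*(26*m^2 + 16*m + 2)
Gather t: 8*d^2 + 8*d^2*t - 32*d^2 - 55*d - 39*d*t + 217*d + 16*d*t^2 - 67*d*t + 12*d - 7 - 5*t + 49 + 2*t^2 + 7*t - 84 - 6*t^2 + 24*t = -24*d^2 + 174*d + t^2*(16*d - 4) + t*(8*d^2 - 106*d + 26) - 42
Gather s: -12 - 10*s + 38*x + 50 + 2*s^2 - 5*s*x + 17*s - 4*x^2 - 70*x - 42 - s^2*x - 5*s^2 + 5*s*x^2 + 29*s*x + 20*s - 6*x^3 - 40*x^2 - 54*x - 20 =s^2*(-x - 3) + s*(5*x^2 + 24*x + 27) - 6*x^3 - 44*x^2 - 86*x - 24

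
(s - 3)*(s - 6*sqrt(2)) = s^2 - 6*sqrt(2)*s - 3*s + 18*sqrt(2)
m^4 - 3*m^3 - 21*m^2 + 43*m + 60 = (m - 5)*(m - 3)*(m + 1)*(m + 4)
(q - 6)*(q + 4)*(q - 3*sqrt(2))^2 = q^4 - 6*sqrt(2)*q^3 - 2*q^3 - 6*q^2 + 12*sqrt(2)*q^2 - 36*q + 144*sqrt(2)*q - 432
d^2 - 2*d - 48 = (d - 8)*(d + 6)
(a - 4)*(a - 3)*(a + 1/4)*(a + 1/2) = a^4 - 25*a^3/4 + 55*a^2/8 + 65*a/8 + 3/2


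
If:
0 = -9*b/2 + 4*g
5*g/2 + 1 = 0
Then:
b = -16/45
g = -2/5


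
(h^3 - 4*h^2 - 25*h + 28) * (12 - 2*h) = -2*h^4 + 20*h^3 + 2*h^2 - 356*h + 336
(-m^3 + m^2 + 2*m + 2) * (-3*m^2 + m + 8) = 3*m^5 - 4*m^4 - 13*m^3 + 4*m^2 + 18*m + 16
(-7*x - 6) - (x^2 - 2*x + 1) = -x^2 - 5*x - 7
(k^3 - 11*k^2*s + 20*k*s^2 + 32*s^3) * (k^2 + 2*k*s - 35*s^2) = k^5 - 9*k^4*s - 37*k^3*s^2 + 457*k^2*s^3 - 636*k*s^4 - 1120*s^5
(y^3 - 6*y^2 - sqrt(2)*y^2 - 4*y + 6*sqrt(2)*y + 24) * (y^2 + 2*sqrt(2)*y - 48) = y^5 - 6*y^4 + sqrt(2)*y^4 - 56*y^3 - 6*sqrt(2)*y^3 + 40*sqrt(2)*y^2 + 336*y^2 - 240*sqrt(2)*y + 192*y - 1152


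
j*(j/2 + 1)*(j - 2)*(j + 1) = j^4/2 + j^3/2 - 2*j^2 - 2*j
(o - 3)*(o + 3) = o^2 - 9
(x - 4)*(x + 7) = x^2 + 3*x - 28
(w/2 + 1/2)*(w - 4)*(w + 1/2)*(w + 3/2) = w^4/2 - w^3/2 - 37*w^2/8 - 41*w/8 - 3/2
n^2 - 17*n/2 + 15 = (n - 6)*(n - 5/2)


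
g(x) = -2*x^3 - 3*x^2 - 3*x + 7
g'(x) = -6*x^2 - 6*x - 3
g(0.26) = 5.98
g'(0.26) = -4.97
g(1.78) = -19.12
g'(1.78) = -32.69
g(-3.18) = 50.52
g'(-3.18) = -44.59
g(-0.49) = 7.98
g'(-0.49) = -1.50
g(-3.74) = 80.88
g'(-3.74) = -64.49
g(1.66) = -15.40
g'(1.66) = -29.49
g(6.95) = -830.16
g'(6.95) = -334.52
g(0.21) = 6.22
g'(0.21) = -4.52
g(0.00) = 7.00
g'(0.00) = -3.00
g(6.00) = -551.00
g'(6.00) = -255.00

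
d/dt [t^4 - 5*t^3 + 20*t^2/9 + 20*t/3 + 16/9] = 4*t^3 - 15*t^2 + 40*t/9 + 20/3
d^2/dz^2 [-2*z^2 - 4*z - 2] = -4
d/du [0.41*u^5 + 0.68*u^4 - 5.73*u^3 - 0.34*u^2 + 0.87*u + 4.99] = 2.05*u^4 + 2.72*u^3 - 17.19*u^2 - 0.68*u + 0.87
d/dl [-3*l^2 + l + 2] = 1 - 6*l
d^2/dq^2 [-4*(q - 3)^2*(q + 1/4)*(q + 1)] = -48*q^2 + 114*q - 14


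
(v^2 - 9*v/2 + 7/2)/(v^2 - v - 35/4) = 2*(v - 1)/(2*v + 5)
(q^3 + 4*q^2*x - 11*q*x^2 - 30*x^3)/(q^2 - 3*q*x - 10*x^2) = (-q^2 - 2*q*x + 15*x^2)/(-q + 5*x)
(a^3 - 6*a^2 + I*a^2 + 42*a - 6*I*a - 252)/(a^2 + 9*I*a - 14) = (a^2 - 6*a*(1 + I) + 36*I)/(a + 2*I)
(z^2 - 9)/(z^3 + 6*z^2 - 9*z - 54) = 1/(z + 6)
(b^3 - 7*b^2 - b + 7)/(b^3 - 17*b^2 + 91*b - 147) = (b^2 - 1)/(b^2 - 10*b + 21)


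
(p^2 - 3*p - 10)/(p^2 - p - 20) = (p + 2)/(p + 4)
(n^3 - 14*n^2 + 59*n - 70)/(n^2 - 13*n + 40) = (n^2 - 9*n + 14)/(n - 8)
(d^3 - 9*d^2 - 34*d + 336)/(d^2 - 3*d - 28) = (d^2 - 2*d - 48)/(d + 4)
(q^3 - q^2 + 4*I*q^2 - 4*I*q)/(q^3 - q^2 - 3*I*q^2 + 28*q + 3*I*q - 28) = q/(q - 7*I)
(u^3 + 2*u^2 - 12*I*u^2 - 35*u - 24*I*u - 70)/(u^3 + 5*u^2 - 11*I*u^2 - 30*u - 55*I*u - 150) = (u^2 + u*(2 - 7*I) - 14*I)/(u^2 + u*(5 - 6*I) - 30*I)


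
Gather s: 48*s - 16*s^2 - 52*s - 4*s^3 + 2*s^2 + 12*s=-4*s^3 - 14*s^2 + 8*s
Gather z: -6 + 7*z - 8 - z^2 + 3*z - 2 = -z^2 + 10*z - 16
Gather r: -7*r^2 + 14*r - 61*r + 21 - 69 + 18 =-7*r^2 - 47*r - 30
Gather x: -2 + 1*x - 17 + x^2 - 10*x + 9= x^2 - 9*x - 10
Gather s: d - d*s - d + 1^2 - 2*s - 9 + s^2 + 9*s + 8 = s^2 + s*(7 - d)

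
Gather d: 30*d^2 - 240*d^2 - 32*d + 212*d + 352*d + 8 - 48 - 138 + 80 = -210*d^2 + 532*d - 98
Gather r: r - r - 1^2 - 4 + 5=0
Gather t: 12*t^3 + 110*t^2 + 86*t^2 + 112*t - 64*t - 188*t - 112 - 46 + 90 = 12*t^3 + 196*t^2 - 140*t - 68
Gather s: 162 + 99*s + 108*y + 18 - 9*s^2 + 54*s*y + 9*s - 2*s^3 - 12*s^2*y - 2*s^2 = -2*s^3 + s^2*(-12*y - 11) + s*(54*y + 108) + 108*y + 180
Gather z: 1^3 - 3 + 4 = 2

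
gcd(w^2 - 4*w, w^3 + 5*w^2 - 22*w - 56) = w - 4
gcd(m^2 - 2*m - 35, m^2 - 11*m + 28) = m - 7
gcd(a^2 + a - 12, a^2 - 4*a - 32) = a + 4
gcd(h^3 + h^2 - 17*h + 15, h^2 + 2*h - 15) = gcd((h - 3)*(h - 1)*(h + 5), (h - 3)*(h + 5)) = h^2 + 2*h - 15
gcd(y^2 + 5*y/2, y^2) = y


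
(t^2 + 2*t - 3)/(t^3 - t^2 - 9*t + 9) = 1/(t - 3)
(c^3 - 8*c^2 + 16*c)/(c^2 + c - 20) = c*(c - 4)/(c + 5)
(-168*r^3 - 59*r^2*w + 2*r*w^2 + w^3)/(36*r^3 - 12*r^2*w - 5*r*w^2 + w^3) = (-56*r^2 - r*w + w^2)/(12*r^2 - 8*r*w + w^2)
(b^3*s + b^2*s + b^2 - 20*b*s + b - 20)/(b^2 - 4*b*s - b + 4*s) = (b^3*s + b^2*s + b^2 - 20*b*s + b - 20)/(b^2 - 4*b*s - b + 4*s)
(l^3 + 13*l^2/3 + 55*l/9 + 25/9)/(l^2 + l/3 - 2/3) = (9*l^2 + 30*l + 25)/(3*(3*l - 2))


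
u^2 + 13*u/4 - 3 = (u - 3/4)*(u + 4)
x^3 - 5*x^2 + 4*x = x*(x - 4)*(x - 1)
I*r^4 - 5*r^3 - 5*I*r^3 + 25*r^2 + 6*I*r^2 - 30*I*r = r*(r - 5)*(r + 6*I)*(I*r + 1)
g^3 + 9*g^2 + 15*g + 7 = (g + 1)^2*(g + 7)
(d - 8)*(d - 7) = d^2 - 15*d + 56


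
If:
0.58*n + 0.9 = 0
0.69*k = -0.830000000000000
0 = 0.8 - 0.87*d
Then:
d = 0.92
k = -1.20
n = -1.55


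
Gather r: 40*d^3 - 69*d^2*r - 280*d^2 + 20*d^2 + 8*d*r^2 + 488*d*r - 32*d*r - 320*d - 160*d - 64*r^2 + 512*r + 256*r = 40*d^3 - 260*d^2 - 480*d + r^2*(8*d - 64) + r*(-69*d^2 + 456*d + 768)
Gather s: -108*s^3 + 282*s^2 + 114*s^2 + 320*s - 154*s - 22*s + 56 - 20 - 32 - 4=-108*s^3 + 396*s^2 + 144*s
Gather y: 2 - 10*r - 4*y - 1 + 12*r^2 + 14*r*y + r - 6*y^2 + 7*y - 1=12*r^2 - 9*r - 6*y^2 + y*(14*r + 3)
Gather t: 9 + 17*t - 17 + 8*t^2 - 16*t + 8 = 8*t^2 + t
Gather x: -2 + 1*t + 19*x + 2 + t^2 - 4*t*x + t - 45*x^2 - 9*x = t^2 + 2*t - 45*x^2 + x*(10 - 4*t)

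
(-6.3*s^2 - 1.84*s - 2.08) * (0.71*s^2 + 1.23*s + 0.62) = -4.473*s^4 - 9.0554*s^3 - 7.646*s^2 - 3.6992*s - 1.2896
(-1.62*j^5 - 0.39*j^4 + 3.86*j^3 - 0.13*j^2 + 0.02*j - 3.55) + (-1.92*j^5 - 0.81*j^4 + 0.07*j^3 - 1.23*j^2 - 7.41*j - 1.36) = -3.54*j^5 - 1.2*j^4 + 3.93*j^3 - 1.36*j^2 - 7.39*j - 4.91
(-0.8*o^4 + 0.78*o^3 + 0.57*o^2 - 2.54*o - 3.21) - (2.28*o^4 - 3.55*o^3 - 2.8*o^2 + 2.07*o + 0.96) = -3.08*o^4 + 4.33*o^3 + 3.37*o^2 - 4.61*o - 4.17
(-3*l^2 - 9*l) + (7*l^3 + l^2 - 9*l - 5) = 7*l^3 - 2*l^2 - 18*l - 5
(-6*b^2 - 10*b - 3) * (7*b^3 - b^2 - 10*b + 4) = -42*b^5 - 64*b^4 + 49*b^3 + 79*b^2 - 10*b - 12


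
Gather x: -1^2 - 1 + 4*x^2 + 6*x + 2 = 4*x^2 + 6*x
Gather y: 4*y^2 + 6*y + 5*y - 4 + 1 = 4*y^2 + 11*y - 3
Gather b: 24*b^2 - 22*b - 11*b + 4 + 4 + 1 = 24*b^2 - 33*b + 9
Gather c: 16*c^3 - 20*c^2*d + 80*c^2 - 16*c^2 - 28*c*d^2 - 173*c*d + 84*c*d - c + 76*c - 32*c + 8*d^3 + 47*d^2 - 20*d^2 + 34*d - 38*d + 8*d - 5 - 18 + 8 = 16*c^3 + c^2*(64 - 20*d) + c*(-28*d^2 - 89*d + 43) + 8*d^3 + 27*d^2 + 4*d - 15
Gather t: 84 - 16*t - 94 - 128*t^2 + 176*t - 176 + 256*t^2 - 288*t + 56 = 128*t^2 - 128*t - 130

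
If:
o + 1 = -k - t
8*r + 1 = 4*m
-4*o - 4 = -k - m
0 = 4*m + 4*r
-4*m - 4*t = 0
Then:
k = 1/20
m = 1/12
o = -29/30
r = -1/12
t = -1/12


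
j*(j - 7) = j^2 - 7*j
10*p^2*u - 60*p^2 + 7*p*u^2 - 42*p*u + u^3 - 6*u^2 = (2*p + u)*(5*p + u)*(u - 6)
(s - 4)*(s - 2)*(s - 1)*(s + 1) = s^4 - 6*s^3 + 7*s^2 + 6*s - 8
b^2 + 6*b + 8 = (b + 2)*(b + 4)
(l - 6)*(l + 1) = l^2 - 5*l - 6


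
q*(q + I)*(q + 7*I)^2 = q^4 + 15*I*q^3 - 63*q^2 - 49*I*q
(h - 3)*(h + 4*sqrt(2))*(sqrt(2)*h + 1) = sqrt(2)*h^3 - 3*sqrt(2)*h^2 + 9*h^2 - 27*h + 4*sqrt(2)*h - 12*sqrt(2)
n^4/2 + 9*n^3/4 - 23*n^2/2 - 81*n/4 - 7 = (n/2 + 1/2)*(n - 4)*(n + 1/2)*(n + 7)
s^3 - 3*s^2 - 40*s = s*(s - 8)*(s + 5)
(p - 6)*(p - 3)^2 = p^3 - 12*p^2 + 45*p - 54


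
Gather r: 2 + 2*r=2*r + 2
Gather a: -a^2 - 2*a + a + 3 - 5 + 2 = -a^2 - a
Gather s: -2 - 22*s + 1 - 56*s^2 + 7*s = -56*s^2 - 15*s - 1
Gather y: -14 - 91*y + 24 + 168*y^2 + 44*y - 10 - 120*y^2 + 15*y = 48*y^2 - 32*y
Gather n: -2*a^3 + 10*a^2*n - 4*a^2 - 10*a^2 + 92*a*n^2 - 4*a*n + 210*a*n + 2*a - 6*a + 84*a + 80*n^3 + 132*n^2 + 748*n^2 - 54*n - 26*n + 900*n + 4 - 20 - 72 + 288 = -2*a^3 - 14*a^2 + 80*a + 80*n^3 + n^2*(92*a + 880) + n*(10*a^2 + 206*a + 820) + 200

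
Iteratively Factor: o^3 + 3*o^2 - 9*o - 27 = (o + 3)*(o^2 - 9) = (o + 3)^2*(o - 3)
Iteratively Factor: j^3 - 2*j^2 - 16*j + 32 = (j - 2)*(j^2 - 16) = (j - 4)*(j - 2)*(j + 4)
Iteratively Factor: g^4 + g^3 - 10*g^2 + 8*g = (g - 2)*(g^3 + 3*g^2 - 4*g) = (g - 2)*(g - 1)*(g^2 + 4*g) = g*(g - 2)*(g - 1)*(g + 4)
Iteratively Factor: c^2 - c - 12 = (c + 3)*(c - 4)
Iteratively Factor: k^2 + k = (k)*(k + 1)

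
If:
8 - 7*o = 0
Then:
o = 8/7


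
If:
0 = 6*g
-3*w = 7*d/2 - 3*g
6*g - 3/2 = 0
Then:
No Solution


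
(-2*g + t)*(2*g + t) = -4*g^2 + t^2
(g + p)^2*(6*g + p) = 6*g^3 + 13*g^2*p + 8*g*p^2 + p^3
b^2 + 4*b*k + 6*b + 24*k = (b + 6)*(b + 4*k)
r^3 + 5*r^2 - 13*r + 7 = (r - 1)^2*(r + 7)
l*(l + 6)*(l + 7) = l^3 + 13*l^2 + 42*l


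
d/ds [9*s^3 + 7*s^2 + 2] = s*(27*s + 14)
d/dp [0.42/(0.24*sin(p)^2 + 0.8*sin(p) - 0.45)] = -(0.2016*sin(p) + 0.336)*cos(p)/(0.24*sin(p)^2 + 0.8*sin(p) - 0.45)^2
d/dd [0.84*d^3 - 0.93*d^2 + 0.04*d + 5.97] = 2.52*d^2 - 1.86*d + 0.04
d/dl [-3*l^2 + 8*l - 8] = 8 - 6*l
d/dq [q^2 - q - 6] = 2*q - 1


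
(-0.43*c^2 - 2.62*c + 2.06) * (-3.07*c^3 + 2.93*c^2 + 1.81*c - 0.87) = 1.3201*c^5 + 6.7835*c^4 - 14.7791*c^3 + 1.6677*c^2 + 6.008*c - 1.7922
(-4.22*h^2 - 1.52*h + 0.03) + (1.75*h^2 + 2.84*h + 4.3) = -2.47*h^2 + 1.32*h + 4.33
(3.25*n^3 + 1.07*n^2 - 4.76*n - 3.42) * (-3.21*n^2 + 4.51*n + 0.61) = -10.4325*n^5 + 11.2228*n^4 + 22.0878*n^3 - 9.8367*n^2 - 18.3278*n - 2.0862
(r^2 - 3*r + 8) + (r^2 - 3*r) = 2*r^2 - 6*r + 8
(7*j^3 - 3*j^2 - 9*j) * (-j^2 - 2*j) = -7*j^5 - 11*j^4 + 15*j^3 + 18*j^2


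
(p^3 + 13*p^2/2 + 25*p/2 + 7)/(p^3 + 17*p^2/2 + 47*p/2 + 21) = (p + 1)/(p + 3)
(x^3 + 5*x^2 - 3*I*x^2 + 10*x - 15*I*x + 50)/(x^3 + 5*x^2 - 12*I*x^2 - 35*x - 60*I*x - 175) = (x + 2*I)/(x - 7*I)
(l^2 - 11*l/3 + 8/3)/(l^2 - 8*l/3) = (l - 1)/l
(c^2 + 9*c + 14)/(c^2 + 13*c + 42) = (c + 2)/(c + 6)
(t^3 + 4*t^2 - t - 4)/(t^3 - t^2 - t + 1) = (t + 4)/(t - 1)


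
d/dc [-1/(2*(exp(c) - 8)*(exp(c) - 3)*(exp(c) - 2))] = ((exp(c) - 8)*(exp(c) - 3) + (exp(c) - 8)*(exp(c) - 2) + (exp(c) - 3)*(exp(c) - 2))*exp(c)/(2*(exp(c) - 8)^2*(exp(c) - 3)^2*(exp(c) - 2)^2)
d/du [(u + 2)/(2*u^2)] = (-u - 4)/(2*u^3)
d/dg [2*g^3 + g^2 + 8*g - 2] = 6*g^2 + 2*g + 8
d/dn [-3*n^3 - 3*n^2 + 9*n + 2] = -9*n^2 - 6*n + 9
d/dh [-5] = 0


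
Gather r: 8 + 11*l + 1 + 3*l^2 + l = 3*l^2 + 12*l + 9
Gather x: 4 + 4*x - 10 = 4*x - 6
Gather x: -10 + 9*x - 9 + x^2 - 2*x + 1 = x^2 + 7*x - 18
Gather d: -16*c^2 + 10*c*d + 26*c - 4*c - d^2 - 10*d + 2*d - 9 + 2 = -16*c^2 + 22*c - d^2 + d*(10*c - 8) - 7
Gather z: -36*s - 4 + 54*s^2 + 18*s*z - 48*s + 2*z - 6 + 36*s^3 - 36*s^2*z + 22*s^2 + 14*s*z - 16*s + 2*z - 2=36*s^3 + 76*s^2 - 100*s + z*(-36*s^2 + 32*s + 4) - 12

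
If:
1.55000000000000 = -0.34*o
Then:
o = -4.56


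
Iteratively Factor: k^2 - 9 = (k + 3)*(k - 3)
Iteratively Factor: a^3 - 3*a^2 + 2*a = (a)*(a^2 - 3*a + 2) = a*(a - 1)*(a - 2)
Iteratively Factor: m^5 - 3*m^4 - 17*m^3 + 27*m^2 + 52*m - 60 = (m + 3)*(m^4 - 6*m^3 + m^2 + 24*m - 20) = (m - 2)*(m + 3)*(m^3 - 4*m^2 - 7*m + 10) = (m - 5)*(m - 2)*(m + 3)*(m^2 + m - 2) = (m - 5)*(m - 2)*(m + 2)*(m + 3)*(m - 1)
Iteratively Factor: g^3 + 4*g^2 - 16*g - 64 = (g + 4)*(g^2 - 16) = (g - 4)*(g + 4)*(g + 4)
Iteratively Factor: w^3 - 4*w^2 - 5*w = (w - 5)*(w^2 + w) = (w - 5)*(w + 1)*(w)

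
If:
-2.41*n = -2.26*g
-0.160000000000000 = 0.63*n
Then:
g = -0.27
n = -0.25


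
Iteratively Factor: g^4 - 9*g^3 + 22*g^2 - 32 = (g - 2)*(g^3 - 7*g^2 + 8*g + 16) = (g - 4)*(g - 2)*(g^2 - 3*g - 4) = (g - 4)^2*(g - 2)*(g + 1)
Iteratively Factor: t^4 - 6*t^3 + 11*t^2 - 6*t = (t - 2)*(t^3 - 4*t^2 + 3*t) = (t - 2)*(t - 1)*(t^2 - 3*t) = t*(t - 2)*(t - 1)*(t - 3)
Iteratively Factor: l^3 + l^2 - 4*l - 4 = (l - 2)*(l^2 + 3*l + 2) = (l - 2)*(l + 1)*(l + 2)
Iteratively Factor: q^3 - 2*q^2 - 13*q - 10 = (q + 2)*(q^2 - 4*q - 5) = (q + 1)*(q + 2)*(q - 5)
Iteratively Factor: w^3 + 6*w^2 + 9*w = (w + 3)*(w^2 + 3*w) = w*(w + 3)*(w + 3)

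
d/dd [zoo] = 0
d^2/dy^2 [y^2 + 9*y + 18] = 2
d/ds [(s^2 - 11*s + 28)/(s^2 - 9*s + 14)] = 2/(s^2 - 4*s + 4)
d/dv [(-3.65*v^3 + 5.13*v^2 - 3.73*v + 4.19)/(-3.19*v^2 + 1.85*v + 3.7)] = (11.6435*v^4 - 13.505*v^3 - 42.9232*v^2 + 64.6942*v - 21.5525)/(10.1761*v^4 - 11.803*v^3 - 20.1835*v^2 + 13.69*v + 13.69)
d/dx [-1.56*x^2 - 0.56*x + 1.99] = -3.12*x - 0.56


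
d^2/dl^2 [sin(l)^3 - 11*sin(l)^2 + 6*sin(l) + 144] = -9*sin(l)^3 + 44*sin(l)^2 - 22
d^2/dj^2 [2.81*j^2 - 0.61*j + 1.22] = 5.62000000000000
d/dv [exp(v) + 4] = exp(v)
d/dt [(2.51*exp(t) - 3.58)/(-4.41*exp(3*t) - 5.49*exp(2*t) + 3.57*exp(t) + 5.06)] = (22.1382*exp(3*t) - 33.5835*exp(2*t) - 39.3084*exp(t) + 25.4812)*exp(t)/(19.4481*exp(6*t) + 48.4218*exp(5*t) - 1.3473*exp(4*t) - 83.8278*exp(3*t) - 42.8139*exp(2*t) + 36.1284*exp(t) + 25.6036)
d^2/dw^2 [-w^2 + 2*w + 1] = -2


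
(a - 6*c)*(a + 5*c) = a^2 - a*c - 30*c^2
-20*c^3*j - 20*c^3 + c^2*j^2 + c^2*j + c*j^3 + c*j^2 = (-4*c + j)*(5*c + j)*(c*j + c)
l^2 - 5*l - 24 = (l - 8)*(l + 3)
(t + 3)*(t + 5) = t^2 + 8*t + 15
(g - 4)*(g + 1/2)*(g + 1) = g^3 - 5*g^2/2 - 11*g/2 - 2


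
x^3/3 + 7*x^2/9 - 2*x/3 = x*(x/3 + 1)*(x - 2/3)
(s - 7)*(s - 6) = s^2 - 13*s + 42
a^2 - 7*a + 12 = (a - 4)*(a - 3)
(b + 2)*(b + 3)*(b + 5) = b^3 + 10*b^2 + 31*b + 30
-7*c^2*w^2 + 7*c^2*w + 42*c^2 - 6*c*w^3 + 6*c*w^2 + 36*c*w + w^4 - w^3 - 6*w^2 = (-7*c + w)*(c + w)*(w - 3)*(w + 2)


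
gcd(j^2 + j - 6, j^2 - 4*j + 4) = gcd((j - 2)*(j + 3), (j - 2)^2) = j - 2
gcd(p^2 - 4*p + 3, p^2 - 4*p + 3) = p^2 - 4*p + 3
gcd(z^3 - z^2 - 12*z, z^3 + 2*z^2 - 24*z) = z^2 - 4*z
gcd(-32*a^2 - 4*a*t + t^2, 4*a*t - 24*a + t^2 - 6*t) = 4*a + t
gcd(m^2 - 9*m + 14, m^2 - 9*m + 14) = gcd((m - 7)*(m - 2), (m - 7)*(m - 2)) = m^2 - 9*m + 14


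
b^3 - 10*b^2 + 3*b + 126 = (b - 7)*(b - 6)*(b + 3)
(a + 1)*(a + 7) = a^2 + 8*a + 7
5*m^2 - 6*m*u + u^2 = (-5*m + u)*(-m + u)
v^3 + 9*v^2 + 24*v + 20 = (v + 2)^2*(v + 5)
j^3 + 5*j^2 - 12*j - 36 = (j - 3)*(j + 2)*(j + 6)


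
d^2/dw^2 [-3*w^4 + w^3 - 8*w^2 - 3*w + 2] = -36*w^2 + 6*w - 16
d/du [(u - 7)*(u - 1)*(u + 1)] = 3*u^2 - 14*u - 1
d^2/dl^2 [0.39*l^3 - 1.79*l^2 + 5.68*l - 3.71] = 2.34*l - 3.58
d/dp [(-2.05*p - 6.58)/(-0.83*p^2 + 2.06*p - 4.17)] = (-1.7015*p^2 - 10.9228*p + 22.1033)/(0.6889*p^4 - 3.4196*p^3 + 11.1658*p^2 - 17.1804*p + 17.3889)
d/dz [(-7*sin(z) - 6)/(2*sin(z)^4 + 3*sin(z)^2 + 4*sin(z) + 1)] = (42*(1 - cos(z)^2)^2 + 72*sin(z) - 12*sin(3*z) - 21*cos(z)^2 + 38)*cos(z)/(2*(1 - cos(z)^2)^2 + 4*sin(z) - 3*cos(z)^2 + 4)^2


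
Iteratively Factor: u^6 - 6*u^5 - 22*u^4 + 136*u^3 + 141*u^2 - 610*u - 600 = (u + 4)*(u^5 - 10*u^4 + 18*u^3 + 64*u^2 - 115*u - 150) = (u - 3)*(u + 4)*(u^4 - 7*u^3 - 3*u^2 + 55*u + 50) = (u - 5)*(u - 3)*(u + 4)*(u^3 - 2*u^2 - 13*u - 10) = (u - 5)^2*(u - 3)*(u + 4)*(u^2 + 3*u + 2) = (u - 5)^2*(u - 3)*(u + 1)*(u + 4)*(u + 2)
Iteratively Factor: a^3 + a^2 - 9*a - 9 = (a + 3)*(a^2 - 2*a - 3) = (a + 1)*(a + 3)*(a - 3)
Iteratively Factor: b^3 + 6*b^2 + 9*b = (b)*(b^2 + 6*b + 9) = b*(b + 3)*(b + 3)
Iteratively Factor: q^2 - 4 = (q + 2)*(q - 2)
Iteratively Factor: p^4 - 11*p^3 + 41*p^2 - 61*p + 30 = (p - 2)*(p^3 - 9*p^2 + 23*p - 15) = (p - 3)*(p - 2)*(p^2 - 6*p + 5) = (p - 3)*(p - 2)*(p - 1)*(p - 5)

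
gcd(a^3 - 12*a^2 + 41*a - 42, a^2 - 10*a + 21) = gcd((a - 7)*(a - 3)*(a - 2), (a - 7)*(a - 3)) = a^2 - 10*a + 21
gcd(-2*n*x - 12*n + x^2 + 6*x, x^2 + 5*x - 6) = x + 6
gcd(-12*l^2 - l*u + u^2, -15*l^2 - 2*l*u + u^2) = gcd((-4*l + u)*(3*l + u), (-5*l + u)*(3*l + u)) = 3*l + u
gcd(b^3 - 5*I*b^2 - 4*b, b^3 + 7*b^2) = b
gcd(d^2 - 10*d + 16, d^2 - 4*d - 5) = 1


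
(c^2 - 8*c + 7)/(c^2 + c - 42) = (c^2 - 8*c + 7)/(c^2 + c - 42)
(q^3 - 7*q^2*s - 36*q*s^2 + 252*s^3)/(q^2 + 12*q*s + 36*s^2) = (q^2 - 13*q*s + 42*s^2)/(q + 6*s)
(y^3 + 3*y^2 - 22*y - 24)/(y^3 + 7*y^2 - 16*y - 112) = (y^2 + 7*y + 6)/(y^2 + 11*y + 28)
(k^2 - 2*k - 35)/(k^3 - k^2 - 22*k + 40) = (k - 7)/(k^2 - 6*k + 8)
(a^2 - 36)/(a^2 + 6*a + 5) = (a^2 - 36)/(a^2 + 6*a + 5)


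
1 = 1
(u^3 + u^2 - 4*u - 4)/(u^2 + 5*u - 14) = (u^2 + 3*u + 2)/(u + 7)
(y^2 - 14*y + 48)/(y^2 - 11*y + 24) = (y - 6)/(y - 3)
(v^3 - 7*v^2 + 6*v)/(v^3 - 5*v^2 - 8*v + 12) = v/(v + 2)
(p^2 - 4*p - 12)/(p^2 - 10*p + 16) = (p^2 - 4*p - 12)/(p^2 - 10*p + 16)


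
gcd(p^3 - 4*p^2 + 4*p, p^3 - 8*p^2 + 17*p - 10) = p - 2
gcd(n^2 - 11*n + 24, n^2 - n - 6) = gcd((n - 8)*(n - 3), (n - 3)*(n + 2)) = n - 3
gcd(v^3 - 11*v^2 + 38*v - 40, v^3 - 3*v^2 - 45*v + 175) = v - 5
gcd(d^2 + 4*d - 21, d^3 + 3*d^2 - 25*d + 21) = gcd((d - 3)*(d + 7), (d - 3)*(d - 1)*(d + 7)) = d^2 + 4*d - 21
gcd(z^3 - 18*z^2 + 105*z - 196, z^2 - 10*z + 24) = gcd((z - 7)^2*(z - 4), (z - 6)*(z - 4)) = z - 4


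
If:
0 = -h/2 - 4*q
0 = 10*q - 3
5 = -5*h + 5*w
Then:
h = -12/5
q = 3/10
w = -7/5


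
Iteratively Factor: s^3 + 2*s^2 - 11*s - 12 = (s - 3)*(s^2 + 5*s + 4) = (s - 3)*(s + 4)*(s + 1)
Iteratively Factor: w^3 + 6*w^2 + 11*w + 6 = (w + 2)*(w^2 + 4*w + 3) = (w + 2)*(w + 3)*(w + 1)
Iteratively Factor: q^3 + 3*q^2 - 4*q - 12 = (q - 2)*(q^2 + 5*q + 6) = (q - 2)*(q + 2)*(q + 3)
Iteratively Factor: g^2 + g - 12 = (g + 4)*(g - 3)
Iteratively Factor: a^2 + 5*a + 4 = (a + 1)*(a + 4)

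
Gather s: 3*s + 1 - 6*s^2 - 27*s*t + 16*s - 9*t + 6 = -6*s^2 + s*(19 - 27*t) - 9*t + 7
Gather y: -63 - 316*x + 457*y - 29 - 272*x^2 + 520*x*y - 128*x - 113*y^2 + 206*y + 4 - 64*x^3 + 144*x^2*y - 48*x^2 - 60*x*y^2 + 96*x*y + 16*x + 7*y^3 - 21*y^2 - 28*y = -64*x^3 - 320*x^2 - 428*x + 7*y^3 + y^2*(-60*x - 134) + y*(144*x^2 + 616*x + 635) - 88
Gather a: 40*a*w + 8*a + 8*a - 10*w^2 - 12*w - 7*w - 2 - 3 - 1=a*(40*w + 16) - 10*w^2 - 19*w - 6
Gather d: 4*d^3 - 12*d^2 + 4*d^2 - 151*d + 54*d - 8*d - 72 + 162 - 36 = 4*d^3 - 8*d^2 - 105*d + 54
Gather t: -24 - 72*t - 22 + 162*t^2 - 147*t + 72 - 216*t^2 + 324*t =-54*t^2 + 105*t + 26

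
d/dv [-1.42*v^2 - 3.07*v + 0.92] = -2.84*v - 3.07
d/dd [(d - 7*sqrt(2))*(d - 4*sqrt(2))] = 2*d - 11*sqrt(2)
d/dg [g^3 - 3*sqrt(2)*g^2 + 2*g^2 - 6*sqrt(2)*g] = 3*g^2 - 6*sqrt(2)*g + 4*g - 6*sqrt(2)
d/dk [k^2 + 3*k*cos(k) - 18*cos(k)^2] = -3*k*sin(k) + 2*k + 18*sin(2*k) + 3*cos(k)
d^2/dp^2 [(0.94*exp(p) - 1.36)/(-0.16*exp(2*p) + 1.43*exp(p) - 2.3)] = (-0.024064*exp(4*p) - 0.0758079999999999*exp(3*p) + 1.142016*exp(2*p) - 2.312516*exp(p) - 0.499559999999999)*exp(p)/(0.004096*exp(6*p) - 0.109824*exp(5*p) + 1.158192*exp(4*p) - 6.081647*exp(3*p) + 16.64901*exp(2*p) - 22.6941*exp(p) + 12.167)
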